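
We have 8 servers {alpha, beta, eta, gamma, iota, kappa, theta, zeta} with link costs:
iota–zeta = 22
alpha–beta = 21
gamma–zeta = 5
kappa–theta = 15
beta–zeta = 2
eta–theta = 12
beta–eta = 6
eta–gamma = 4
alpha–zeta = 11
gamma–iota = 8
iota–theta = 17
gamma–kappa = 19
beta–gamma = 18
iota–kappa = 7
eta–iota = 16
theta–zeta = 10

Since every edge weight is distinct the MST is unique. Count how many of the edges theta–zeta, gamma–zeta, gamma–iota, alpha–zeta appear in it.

4

Kruskal: consider edges lightest-first.
beta–zeta (2): add — endpoints in different components.
eta–gamma (4): add — endpoints in different components.
gamma–zeta (5): add — endpoints in different components.
beta–eta (6): skip — beta and eta already connected.
iota–kappa (7): add — endpoints in different components.
gamma–iota (8): add — endpoints in different components.
theta–zeta (10): add — endpoints in different components.
alpha–zeta (11): add — endpoints in different components.
MST edge set: {beta–zeta, eta–gamma, gamma–zeta, iota–kappa, gamma–iota, theta–zeta, alpha–zeta}.
Of the listed edges, {theta–zeta, gamma–zeta, gamma–iota, alpha–zeta} are in the MST → 4.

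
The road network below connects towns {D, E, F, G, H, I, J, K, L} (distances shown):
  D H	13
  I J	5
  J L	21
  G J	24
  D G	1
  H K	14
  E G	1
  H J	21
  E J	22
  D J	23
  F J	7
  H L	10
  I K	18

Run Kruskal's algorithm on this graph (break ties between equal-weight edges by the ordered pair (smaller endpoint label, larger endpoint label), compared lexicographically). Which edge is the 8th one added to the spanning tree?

Kruskal's algorithm — process edges by increasing weight (ties by edge label):
D G (1): add — endpoints in different components.
E G (1): add — endpoints in different components.
I J (5): add — endpoints in different components.
F J (7): add — endpoints in different components.
H L (10): add — endpoints in different components.
D H (13): add — endpoints in different components.
H K (14): add — endpoints in different components.
I K (18): add — endpoints in different components.
The 8th edge added is I K.

I-K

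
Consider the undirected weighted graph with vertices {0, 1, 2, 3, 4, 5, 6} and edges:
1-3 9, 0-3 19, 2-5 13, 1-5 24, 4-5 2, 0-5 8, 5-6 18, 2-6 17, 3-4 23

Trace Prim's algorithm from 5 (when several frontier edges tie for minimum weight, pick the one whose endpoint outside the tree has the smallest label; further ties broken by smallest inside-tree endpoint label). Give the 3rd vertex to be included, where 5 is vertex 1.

Grow the tree from 5 using Prim:
Step 1: cheapest edge leaving the tree is 4-5 (2); add 4.
Step 2: cheapest edge leaving the tree is 0-5 (8); add 0.
Step 3: cheapest edge leaving the tree is 2-5 (13); add 2.
Step 4: cheapest edge leaving the tree is 2-6 (17); add 6.
Step 5: cheapest edge leaving the tree is 0-3 (19); add 3.
Step 6: cheapest edge leaving the tree is 1-3 (9); add 1.
Vertex order: 5, 4, 0, 2, 6, 3, 1. The 3rd vertex is 0.

0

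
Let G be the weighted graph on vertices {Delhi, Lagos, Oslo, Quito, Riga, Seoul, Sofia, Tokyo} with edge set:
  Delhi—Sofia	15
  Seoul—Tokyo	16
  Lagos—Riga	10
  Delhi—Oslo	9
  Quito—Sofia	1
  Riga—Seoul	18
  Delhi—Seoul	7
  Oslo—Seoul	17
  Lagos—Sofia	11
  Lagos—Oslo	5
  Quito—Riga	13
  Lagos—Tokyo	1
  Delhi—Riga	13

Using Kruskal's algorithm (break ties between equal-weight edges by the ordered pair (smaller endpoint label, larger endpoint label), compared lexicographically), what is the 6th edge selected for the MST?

Lagos-Riga

Sort edges by weight, then run Kruskal:
Lagos—Tokyo (1): add — endpoints in different components.
Quito—Sofia (1): add — endpoints in different components.
Lagos—Oslo (5): add — endpoints in different components.
Delhi—Seoul (7): add — endpoints in different components.
Delhi—Oslo (9): add — endpoints in different components.
Lagos—Riga (10): add — endpoints in different components.
Lagos—Sofia (11): add — endpoints in different components.
The 6th edge added is Lagos—Riga.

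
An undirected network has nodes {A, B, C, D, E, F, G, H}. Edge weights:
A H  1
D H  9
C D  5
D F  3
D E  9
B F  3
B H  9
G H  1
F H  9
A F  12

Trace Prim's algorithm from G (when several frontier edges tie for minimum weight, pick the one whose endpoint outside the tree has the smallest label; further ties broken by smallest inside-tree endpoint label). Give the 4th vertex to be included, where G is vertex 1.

Prim's algorithm from G:
Step 1: frontier [G H 1] → take G H (1); add H.
Step 2: frontier [A H 1, B H 9, D H 9, F H 9] → take A H (1); add A.
Step 3: frontier [A F 12, B H 9, D H 9, F H 9] → take B H (9); add B.
Step 4: frontier [A F 12, B F 3, D H 9, F H 9] → take B F (3); add F.
Step 5: frontier [D F 3, D H 9] → take D F (3); add D.
Step 6: frontier [C D 5, D E 9] → take C D (5); add C.
Step 7: frontier [D E 9] → take D E (9); add E.
Vertex order: G, H, A, B, F, D, C, E. The 4th vertex is B.

B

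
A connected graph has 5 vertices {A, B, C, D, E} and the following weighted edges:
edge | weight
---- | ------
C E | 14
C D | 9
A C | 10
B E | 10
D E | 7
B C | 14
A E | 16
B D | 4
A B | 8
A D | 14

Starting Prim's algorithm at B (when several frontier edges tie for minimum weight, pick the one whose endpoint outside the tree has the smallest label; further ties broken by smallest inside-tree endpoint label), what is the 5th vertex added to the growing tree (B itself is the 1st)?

Grow the tree from B using Prim:
Step 1: frontier [B D 4, A B 8, B E 10, B C 14] → take B D (4); add D.
Step 2: frontier [A B 8, B E 10, B C 14, D E 7, C D 9, A D 14] → take D E (7); add E.
Step 3: frontier [A B 8, B C 14, C D 9, A D 14, C E 14, A E 16] → take A B (8); add A.
Step 4: frontier [A C 10, B C 14, C D 9, C E 14] → take C D (9); add C.
Vertex order: B, D, E, A, C. The 5th vertex is C.

C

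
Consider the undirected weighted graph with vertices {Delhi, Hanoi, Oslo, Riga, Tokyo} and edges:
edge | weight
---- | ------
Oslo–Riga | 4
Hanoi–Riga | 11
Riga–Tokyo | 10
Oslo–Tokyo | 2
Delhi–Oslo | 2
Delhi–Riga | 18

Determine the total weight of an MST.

19

Grow the tree from Oslo using Prim:
Step 1: cheapest edge leaving the tree is Delhi–Oslo (2); add Delhi.
Step 2: cheapest edge leaving the tree is Oslo–Tokyo (2); add Tokyo.
Step 3: cheapest edge leaving the tree is Oslo–Riga (4); add Riga.
Step 4: cheapest edge leaving the tree is Hanoi–Riga (11); add Hanoi.
MST edges: Delhi–Oslo, Oslo–Tokyo, Oslo–Riga, Hanoi–Riga; total weight 2+2+4+11 = 19.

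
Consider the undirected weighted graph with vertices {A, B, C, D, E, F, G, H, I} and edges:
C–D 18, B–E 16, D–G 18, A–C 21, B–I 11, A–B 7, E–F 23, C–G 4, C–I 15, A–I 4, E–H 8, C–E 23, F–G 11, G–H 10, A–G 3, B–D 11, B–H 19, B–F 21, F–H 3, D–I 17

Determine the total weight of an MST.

Sort edges by weight, then run Kruskal:
A–G (3): add — endpoints in different components.
F–H (3): add — endpoints in different components.
A–I (4): add — endpoints in different components.
C–G (4): add — endpoints in different components.
A–B (7): add — endpoints in different components.
E–H (8): add — endpoints in different components.
G–H (10): add — endpoints in different components.
B–D (11): add — endpoints in different components.
MST edges: A–G, F–H, A–I, C–G, A–B, E–H, G–H, B–D; total weight 3+3+4+4+7+8+10+11 = 50.

50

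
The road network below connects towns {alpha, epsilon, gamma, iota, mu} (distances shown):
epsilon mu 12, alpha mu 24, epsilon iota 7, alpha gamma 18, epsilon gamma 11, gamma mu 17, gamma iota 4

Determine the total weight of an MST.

Kruskal's algorithm — process edges by increasing weight (ties by edge label):
gamma iota (4): add. Components now {mu} {gamma,iota} {alpha} {epsilon}
epsilon iota (7): add. Components now {mu} {epsilon,gamma,iota} {alpha}
epsilon gamma (11): skip — epsilon and gamma already connected.
epsilon mu (12): add. Components now {epsilon,gamma,iota,mu} {alpha}
gamma mu (17): skip — mu and gamma already connected.
alpha gamma (18): add. Components now {alpha,epsilon,gamma,iota,mu}
MST edges: gamma iota, epsilon iota, epsilon mu, alpha gamma; total weight 4+7+12+18 = 41.

41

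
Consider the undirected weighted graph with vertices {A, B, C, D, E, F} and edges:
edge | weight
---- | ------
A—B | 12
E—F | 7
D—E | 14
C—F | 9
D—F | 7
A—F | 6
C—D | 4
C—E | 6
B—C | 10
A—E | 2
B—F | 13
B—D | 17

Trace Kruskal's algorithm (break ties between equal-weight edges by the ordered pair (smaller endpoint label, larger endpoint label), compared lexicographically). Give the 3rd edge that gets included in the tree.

A-F

Sort edges by weight, then run Kruskal:
A—E (2): add. Components now {A,E} {B} {C} {D} {F}
C—D (4): add. Components now {A,E} {B} {C,D} {F}
A—F (6): add. Components now {A,E,F} {B} {C,D}
C—E (6): add. Components now {A,C,D,E,F} {B}
D—F (7): skip — D and F already connected.
E—F (7): skip — E and F already connected.
C—F (9): skip — C and F already connected.
B—C (10): add. Components now {A,B,C,D,E,F}
The 3rd edge added is A—F.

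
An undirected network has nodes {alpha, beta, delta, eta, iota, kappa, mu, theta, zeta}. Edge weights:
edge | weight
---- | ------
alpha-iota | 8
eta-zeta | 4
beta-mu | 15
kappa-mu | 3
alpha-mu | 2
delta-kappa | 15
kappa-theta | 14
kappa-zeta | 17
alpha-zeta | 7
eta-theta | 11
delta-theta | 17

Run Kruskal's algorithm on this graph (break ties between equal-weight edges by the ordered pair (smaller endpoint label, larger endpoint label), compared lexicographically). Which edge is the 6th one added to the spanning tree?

Kruskal: consider edges lightest-first.
alpha-mu (2): add — endpoints in different components.
kappa-mu (3): add — endpoints in different components.
eta-zeta (4): add — endpoints in different components.
alpha-zeta (7): add — endpoints in different components.
alpha-iota (8): add — endpoints in different components.
eta-theta (11): add — endpoints in different components.
kappa-theta (14): skip — kappa and theta already connected.
beta-mu (15): add — endpoints in different components.
delta-kappa (15): add — endpoints in different components.
The 6th edge added is eta-theta.

eta-theta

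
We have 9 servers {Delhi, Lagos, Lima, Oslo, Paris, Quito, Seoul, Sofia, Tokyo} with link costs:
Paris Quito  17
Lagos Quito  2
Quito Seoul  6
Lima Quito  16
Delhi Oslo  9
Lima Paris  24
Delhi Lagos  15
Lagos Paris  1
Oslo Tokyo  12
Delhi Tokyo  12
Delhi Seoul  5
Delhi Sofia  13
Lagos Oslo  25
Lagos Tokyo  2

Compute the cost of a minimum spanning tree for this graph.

54

Prim's algorithm from Lagos:
Step 1: frontier [Lagos Paris 1, Lagos Quito 2, Lagos Tokyo 2, Delhi Lagos 15, Lagos Oslo 25] → take Lagos Paris (1); add Paris.
Step 2: frontier [Lagos Quito 2, Lagos Tokyo 2, Delhi Lagos 15, Lagos Oslo 25, Paris Quito 17, Lima Paris 24] → take Lagos Quito (2); add Quito.
Step 3: frontier [Lagos Tokyo 2, Delhi Lagos 15, Lagos Oslo 25, Lima Paris 24, Quito Seoul 6, Lima Quito 16] → take Lagos Tokyo (2); add Tokyo.
Step 4: frontier [Delhi Lagos 15, Lagos Oslo 25, Lima Paris 24, Quito Seoul 6, Lima Quito 16, Delhi Tokyo 12, Oslo Tokyo 12] → take Quito Seoul (6); add Seoul.
Step 5: frontier [Delhi Lagos 15, Lagos Oslo 25, Lima Paris 24, Lima Quito 16, Delhi Seoul 5, Delhi Tokyo 12, Oslo Tokyo 12] → take Delhi Seoul (5); add Delhi.
Step 6: frontier [Delhi Oslo 9, Delhi Sofia 13, Lagos Oslo 25, Lima Paris 24, Lima Quito 16, Oslo Tokyo 12] → take Delhi Oslo (9); add Oslo.
Step 7: frontier [Delhi Sofia 13, Lima Paris 24, Lima Quito 16] → take Delhi Sofia (13); add Sofia.
Step 8: frontier [Lima Paris 24, Lima Quito 16] → take Lima Quito (16); add Lima.
MST edges: Lagos Paris, Lagos Quito, Lagos Tokyo, Quito Seoul, Delhi Seoul, Delhi Oslo, Delhi Sofia, Lima Quito; total weight 1+2+2+6+5+9+13+16 = 54.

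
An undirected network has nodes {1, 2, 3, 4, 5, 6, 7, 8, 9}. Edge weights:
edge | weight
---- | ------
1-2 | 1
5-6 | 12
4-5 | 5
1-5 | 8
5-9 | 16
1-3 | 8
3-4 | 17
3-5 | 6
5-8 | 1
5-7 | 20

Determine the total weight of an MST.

69

Kruskal's algorithm — process edges by increasing weight (ties by edge label):
1-2 (1): add — endpoints in different components.
5-8 (1): add — endpoints in different components.
4-5 (5): add — endpoints in different components.
3-5 (6): add — endpoints in different components.
1-3 (8): add — endpoints in different components.
1-5 (8): skip — 1 and 5 already connected.
5-6 (12): add — endpoints in different components.
5-9 (16): add — endpoints in different components.
3-4 (17): skip — 3 and 4 already connected.
5-7 (20): add — endpoints in different components.
MST edges: 1-2, 5-8, 4-5, 3-5, 1-3, 5-6, 5-9, 5-7; total weight 1+1+5+6+8+12+16+20 = 69.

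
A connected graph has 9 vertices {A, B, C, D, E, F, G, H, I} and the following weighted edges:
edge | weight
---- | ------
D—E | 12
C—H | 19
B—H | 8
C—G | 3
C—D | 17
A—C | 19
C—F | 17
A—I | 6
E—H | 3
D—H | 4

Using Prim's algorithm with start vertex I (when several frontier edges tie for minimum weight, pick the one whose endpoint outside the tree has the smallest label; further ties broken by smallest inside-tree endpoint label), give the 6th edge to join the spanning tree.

E-H

Prim, starting at I.
Step 1: cheapest edge leaving the tree is A—I (6); add A.
Step 2: cheapest edge leaving the tree is A—C (19); add C.
Step 3: cheapest edge leaving the tree is C—G (3); add G.
Step 4: cheapest edge leaving the tree is C—D (17); add D.
Step 5: cheapest edge leaving the tree is D—H (4); add H.
Step 6: cheapest edge leaving the tree is E—H (3); add E.
Step 7: cheapest edge leaving the tree is B—H (8); add B.
Step 8: cheapest edge leaving the tree is C—F (17); add F.
The 6th edge added is E—H.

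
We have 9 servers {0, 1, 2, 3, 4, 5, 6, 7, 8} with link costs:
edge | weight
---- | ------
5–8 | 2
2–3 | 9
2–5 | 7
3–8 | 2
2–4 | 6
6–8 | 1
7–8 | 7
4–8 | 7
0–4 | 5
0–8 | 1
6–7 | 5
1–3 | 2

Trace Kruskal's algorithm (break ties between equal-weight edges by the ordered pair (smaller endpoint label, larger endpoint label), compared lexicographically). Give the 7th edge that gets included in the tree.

6-7

Kruskal: consider edges lightest-first.
0–8 (1): add — endpoints in different components.
6–8 (1): add — endpoints in different components.
1–3 (2): add — endpoints in different components.
3–8 (2): add — endpoints in different components.
5–8 (2): add — endpoints in different components.
0–4 (5): add — endpoints in different components.
6–7 (5): add — endpoints in different components.
2–4 (6): add — endpoints in different components.
The 7th edge added is 6–7.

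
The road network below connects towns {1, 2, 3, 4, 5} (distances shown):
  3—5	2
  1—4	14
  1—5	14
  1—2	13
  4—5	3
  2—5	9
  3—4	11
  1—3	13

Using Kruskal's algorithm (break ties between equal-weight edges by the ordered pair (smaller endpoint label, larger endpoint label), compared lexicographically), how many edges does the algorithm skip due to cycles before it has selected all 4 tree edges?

1

Sort edges by weight, then run Kruskal:
3—5 (2): add — endpoints in different components.
4—5 (3): add — endpoints in different components.
2—5 (9): add — endpoints in different components.
3—4 (11): skip — 3 and 4 already connected.
1—2 (13): add — endpoints in different components.
Edges rejected before the tree was complete: 1.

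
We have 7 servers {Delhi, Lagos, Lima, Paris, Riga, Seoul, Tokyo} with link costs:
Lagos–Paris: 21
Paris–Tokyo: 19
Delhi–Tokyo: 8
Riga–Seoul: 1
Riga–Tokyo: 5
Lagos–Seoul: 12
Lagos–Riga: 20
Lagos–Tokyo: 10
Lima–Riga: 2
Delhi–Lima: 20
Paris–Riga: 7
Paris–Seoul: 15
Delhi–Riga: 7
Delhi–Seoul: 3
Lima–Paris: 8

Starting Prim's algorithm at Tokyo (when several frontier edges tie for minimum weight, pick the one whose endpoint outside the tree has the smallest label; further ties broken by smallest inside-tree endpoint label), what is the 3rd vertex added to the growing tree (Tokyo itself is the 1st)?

Seoul

Prim's algorithm from Tokyo:
Step 1: cheapest edge leaving the tree is Riga–Tokyo (5); add Riga.
Step 2: cheapest edge leaving the tree is Riga–Seoul (1); add Seoul.
Step 3: cheapest edge leaving the tree is Lima–Riga (2); add Lima.
Step 4: cheapest edge leaving the tree is Delhi–Seoul (3); add Delhi.
Step 5: cheapest edge leaving the tree is Paris–Riga (7); add Paris.
Step 6: cheapest edge leaving the tree is Lagos–Tokyo (10); add Lagos.
Vertex order: Tokyo, Riga, Seoul, Lima, Delhi, Paris, Lagos. The 3rd vertex is Seoul.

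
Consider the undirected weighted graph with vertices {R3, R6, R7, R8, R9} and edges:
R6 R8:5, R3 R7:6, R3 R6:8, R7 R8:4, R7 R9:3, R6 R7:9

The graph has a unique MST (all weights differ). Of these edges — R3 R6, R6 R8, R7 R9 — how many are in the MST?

2

Kruskal's algorithm — process edges by increasing weight (ties by edge label):
R7 R9 (3): add — endpoints in different components.
R7 R8 (4): add — endpoints in different components.
R6 R8 (5): add — endpoints in different components.
R3 R7 (6): add — endpoints in different components.
MST edge set: {R7 R9, R7 R8, R6 R8, R3 R7}.
Of the listed edges, {R6 R8, R7 R9} are in the MST → 2.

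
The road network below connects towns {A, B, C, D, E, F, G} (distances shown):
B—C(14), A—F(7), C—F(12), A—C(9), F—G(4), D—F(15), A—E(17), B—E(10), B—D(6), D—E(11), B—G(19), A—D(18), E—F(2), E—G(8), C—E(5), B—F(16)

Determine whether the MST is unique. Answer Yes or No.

Yes

Kruskal: consider edges lightest-first.
E—F (2): add. Components now {A} {B} {C} {D} {E,F} {G}
F—G (4): add. Components now {A} {B} {C} {D} {E,F,G}
C—E (5): add. Components now {A} {B} {C,E,F,G} {D}
B—D (6): add. Components now {A} {B,D} {C,E,F,G}
A—F (7): add. Components now {A,C,E,F,G} {B,D}
E—G (8): skip — E and G already connected.
A—C (9): skip — A and C already connected.
B—E (10): add. Components now {A,B,C,D,E,F,G}
Every non-tree edge has weight strictly greater than the heaviest edge on the tree path between its endpoints, so the MST is unique.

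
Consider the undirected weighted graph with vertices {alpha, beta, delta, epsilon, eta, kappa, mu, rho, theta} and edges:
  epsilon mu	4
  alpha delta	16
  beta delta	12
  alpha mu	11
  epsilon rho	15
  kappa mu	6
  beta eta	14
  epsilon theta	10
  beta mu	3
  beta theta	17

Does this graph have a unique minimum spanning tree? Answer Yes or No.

Yes

Sort edges by weight, then run Kruskal:
beta mu (3): add — endpoints in different components.
epsilon mu (4): add — endpoints in different components.
kappa mu (6): add — endpoints in different components.
epsilon theta (10): add — endpoints in different components.
alpha mu (11): add — endpoints in different components.
beta delta (12): add — endpoints in different components.
beta eta (14): add — endpoints in different components.
epsilon rho (15): add — endpoints in different components.
Every non-tree edge has weight strictly greater than the heaviest edge on the tree path between its endpoints, so the MST is unique.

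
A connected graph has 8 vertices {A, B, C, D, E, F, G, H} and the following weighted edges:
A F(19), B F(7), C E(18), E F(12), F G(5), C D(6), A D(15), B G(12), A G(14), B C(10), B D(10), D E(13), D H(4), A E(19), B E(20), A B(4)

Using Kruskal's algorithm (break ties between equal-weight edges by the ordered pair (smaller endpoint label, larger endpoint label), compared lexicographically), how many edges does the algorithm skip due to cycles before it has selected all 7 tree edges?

Kruskal: consider edges lightest-first.
A B (4): add — endpoints in different components.
D H (4): add — endpoints in different components.
F G (5): add — endpoints in different components.
C D (6): add — endpoints in different components.
B F (7): add — endpoints in different components.
B C (10): add — endpoints in different components.
B D (10): skip — B and D already connected.
B G (12): skip — B and G already connected.
E F (12): add — endpoints in different components.
Edges rejected before the tree was complete: 2.

2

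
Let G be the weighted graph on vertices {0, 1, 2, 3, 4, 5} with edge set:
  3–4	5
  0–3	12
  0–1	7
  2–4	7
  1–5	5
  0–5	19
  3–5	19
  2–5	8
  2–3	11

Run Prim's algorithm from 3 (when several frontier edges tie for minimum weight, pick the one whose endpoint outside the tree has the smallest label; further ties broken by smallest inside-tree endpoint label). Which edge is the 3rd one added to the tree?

Prim, starting at 3.
Step 1: frontier [3–4 5, 2–3 11, 0–3 12, 3–5 19] → take 3–4 (5); add 4.
Step 2: frontier [2–3 11, 0–3 12, 3–5 19, 2–4 7] → take 2–4 (7); add 2.
Step 3: frontier [2–5 8, 0–3 12, 3–5 19] → take 2–5 (8); add 5.
Step 4: frontier [0–3 12, 1–5 5, 0–5 19] → take 1–5 (5); add 1.
Step 5: frontier [0–1 7, 0–3 12, 0–5 19] → take 0–1 (7); add 0.
The 3rd edge added is 2–5.

2-5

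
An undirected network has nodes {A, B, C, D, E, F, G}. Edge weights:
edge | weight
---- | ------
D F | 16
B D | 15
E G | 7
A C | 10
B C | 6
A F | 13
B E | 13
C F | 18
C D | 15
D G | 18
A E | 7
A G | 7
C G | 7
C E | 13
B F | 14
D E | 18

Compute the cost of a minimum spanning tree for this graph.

55

Kruskal: consider edges lightest-first.
B C (6): add — endpoints in different components.
A E (7): add — endpoints in different components.
A G (7): add — endpoints in different components.
C G (7): add — endpoints in different components.
E G (7): skip — E and G already connected.
A C (10): skip — A and C already connected.
A F (13): add — endpoints in different components.
B E (13): skip — B and E already connected.
C E (13): skip — C and E already connected.
B F (14): skip — B and F already connected.
B D (15): add — endpoints in different components.
MST edges: B C, A E, A G, C G, A F, B D; total weight 6+7+7+7+13+15 = 55.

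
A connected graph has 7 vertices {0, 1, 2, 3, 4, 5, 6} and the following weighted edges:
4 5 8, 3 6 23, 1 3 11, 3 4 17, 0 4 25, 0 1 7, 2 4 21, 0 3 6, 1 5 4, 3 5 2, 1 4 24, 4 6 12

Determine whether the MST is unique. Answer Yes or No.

Kruskal: consider edges lightest-first.
3 5 (2): add — endpoints in different components.
1 5 (4): add — endpoints in different components.
0 3 (6): add — endpoints in different components.
0 1 (7): skip — 0 and 1 already connected.
4 5 (8): add — endpoints in different components.
1 3 (11): skip — 1 and 3 already connected.
4 6 (12): add — endpoints in different components.
3 4 (17): skip — 3 and 4 already connected.
2 4 (21): add — endpoints in different components.
Every non-tree edge has weight strictly greater than the heaviest edge on the tree path between its endpoints, so the MST is unique.

Yes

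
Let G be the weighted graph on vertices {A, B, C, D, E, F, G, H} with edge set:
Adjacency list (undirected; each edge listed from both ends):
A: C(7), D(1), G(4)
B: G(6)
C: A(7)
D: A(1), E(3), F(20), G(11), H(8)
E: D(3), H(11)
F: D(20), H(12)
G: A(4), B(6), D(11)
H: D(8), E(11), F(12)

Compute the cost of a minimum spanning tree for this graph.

Sort edges by weight, then run Kruskal:
A-D (1): add — endpoints in different components.
D-E (3): add — endpoints in different components.
A-G (4): add — endpoints in different components.
B-G (6): add — endpoints in different components.
A-C (7): add — endpoints in different components.
D-H (8): add — endpoints in different components.
D-G (11): skip — D and G already connected.
E-H (11): skip — E and H already connected.
F-H (12): add — endpoints in different components.
MST edges: A-D, D-E, A-G, B-G, A-C, D-H, F-H; total weight 1+3+4+6+7+8+12 = 41.

41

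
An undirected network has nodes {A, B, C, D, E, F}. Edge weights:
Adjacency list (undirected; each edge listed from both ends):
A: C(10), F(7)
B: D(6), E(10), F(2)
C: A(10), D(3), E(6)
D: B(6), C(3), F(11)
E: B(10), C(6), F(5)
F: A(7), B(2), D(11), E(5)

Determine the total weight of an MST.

23

Kruskal's algorithm — process edges by increasing weight (ties by edge label):
B–F (2): add. Components now {A} {B,F} {C} {D} {E}
C–D (3): add. Components now {A} {B,F} {C,D} {E}
E–F (5): add. Components now {A} {B,E,F} {C,D}
B–D (6): add. Components now {A} {B,C,D,E,F}
C–E (6): skip — C and E already connected.
A–F (7): add. Components now {A,B,C,D,E,F}
MST edges: B–F, C–D, E–F, B–D, A–F; total weight 2+3+5+6+7 = 23.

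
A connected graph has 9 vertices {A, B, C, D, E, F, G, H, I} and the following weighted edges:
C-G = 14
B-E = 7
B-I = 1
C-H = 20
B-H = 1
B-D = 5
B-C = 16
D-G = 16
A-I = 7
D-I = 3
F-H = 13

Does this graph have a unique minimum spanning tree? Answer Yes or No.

Sort edges by weight, then run Kruskal:
B-H (1): add — endpoints in different components.
B-I (1): add — endpoints in different components.
D-I (3): add — endpoints in different components.
B-D (5): skip — B and D already connected.
A-I (7): add — endpoints in different components.
B-E (7): add — endpoints in different components.
F-H (13): add — endpoints in different components.
C-G (14): add — endpoints in different components.
B-C (16): add — endpoints in different components.
Non-tree edge D-G has weight 16, equal to the heaviest edge on its tree cycle — swapping gives another MST of the same weight. Not unique.

No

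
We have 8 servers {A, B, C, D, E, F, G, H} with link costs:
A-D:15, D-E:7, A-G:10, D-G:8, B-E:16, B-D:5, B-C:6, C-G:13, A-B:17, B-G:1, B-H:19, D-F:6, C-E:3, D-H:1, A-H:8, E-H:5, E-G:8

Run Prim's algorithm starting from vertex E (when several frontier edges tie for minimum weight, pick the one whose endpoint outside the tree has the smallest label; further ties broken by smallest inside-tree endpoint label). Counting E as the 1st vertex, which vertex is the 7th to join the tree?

Prim's algorithm from E:
Step 1: cheapest edge leaving the tree is C-E (3); add C.
Step 2: cheapest edge leaving the tree is E-H (5); add H.
Step 3: cheapest edge leaving the tree is D-H (1); add D.
Step 4: cheapest edge leaving the tree is B-D (5); add B.
Step 5: cheapest edge leaving the tree is B-G (1); add G.
Step 6: cheapest edge leaving the tree is D-F (6); add F.
Step 7: cheapest edge leaving the tree is A-H (8); add A.
Vertex order: E, C, H, D, B, G, F, A. The 7th vertex is F.

F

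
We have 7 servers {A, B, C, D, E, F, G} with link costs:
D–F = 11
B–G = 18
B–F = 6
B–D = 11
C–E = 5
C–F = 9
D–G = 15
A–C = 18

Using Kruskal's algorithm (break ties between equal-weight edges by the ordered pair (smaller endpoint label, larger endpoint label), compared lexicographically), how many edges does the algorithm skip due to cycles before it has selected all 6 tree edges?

Kruskal's algorithm — process edges by increasing weight (ties by edge label):
C–E (5): add. Components now {A} {B} {C,E} {D} {F} {G}
B–F (6): add. Components now {A} {B,F} {C,E} {D} {G}
C–F (9): add. Components now {A} {B,C,E,F} {D} {G}
B–D (11): add. Components now {A} {B,C,D,E,F} {G}
D–F (11): skip — D and F already connected.
D–G (15): add. Components now {A} {B,C,D,E,F,G}
A–C (18): add. Components now {A,B,C,D,E,F,G}
Edges rejected before the tree was complete: 1.

1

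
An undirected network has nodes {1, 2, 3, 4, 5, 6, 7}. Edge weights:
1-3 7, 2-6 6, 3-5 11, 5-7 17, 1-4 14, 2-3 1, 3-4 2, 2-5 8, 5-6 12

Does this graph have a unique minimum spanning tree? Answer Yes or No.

Sort edges by weight, then run Kruskal:
2-3 (1): add. Components now {1} {2,3} {4} {5} {6} {7}
3-4 (2): add. Components now {1} {2,3,4} {5} {6} {7}
2-6 (6): add. Components now {1} {2,3,4,6} {5} {7}
1-3 (7): add. Components now {1,2,3,4,6} {5} {7}
2-5 (8): add. Components now {1,2,3,4,5,6} {7}
3-5 (11): skip — 3 and 5 already connected.
5-6 (12): skip — 5 and 6 already connected.
1-4 (14): skip — 1 and 4 already connected.
5-7 (17): add. Components now {1,2,3,4,5,6,7}
Every non-tree edge has weight strictly greater than the heaviest edge on the tree path between its endpoints, so the MST is unique.

Yes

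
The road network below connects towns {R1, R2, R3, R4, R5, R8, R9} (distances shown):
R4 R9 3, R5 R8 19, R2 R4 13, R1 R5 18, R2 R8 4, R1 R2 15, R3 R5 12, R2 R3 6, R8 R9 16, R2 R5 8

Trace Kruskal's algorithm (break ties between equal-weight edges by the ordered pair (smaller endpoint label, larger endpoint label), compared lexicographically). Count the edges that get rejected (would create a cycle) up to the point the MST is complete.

1

Kruskal: consider edges lightest-first.
R4 R9 (3): add. Components now {R4,R9} {R1} {R5} {R2} {R3} {R8}
R2 R8 (4): add. Components now {R4,R9} {R1} {R5} {R2,R8} {R3}
R2 R3 (6): add. Components now {R4,R9} {R1} {R5} {R2,R3,R8}
R2 R5 (8): add. Components now {R4,R9} {R1} {R2,R3,R5,R8}
R3 R5 (12): skip — R5 and R3 already connected.
R2 R4 (13): add. Components now {R2,R3,R4,R5,R8,R9} {R1}
R1 R2 (15): add. Components now {R1,R2,R3,R4,R5,R8,R9}
Edges rejected before the tree was complete: 1.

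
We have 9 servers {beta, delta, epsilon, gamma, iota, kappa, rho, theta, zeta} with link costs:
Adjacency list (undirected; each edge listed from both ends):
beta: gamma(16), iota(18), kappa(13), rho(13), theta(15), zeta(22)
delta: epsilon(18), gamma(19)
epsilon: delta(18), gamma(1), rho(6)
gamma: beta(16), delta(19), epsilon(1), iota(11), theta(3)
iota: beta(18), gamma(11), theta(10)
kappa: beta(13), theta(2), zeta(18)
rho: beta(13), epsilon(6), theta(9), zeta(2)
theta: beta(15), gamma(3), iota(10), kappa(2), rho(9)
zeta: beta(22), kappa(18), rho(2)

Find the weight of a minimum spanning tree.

Sort edges by weight, then run Kruskal:
epsilon—gamma (1): add — endpoints in different components.
kappa—theta (2): add — endpoints in different components.
rho—zeta (2): add — endpoints in different components.
gamma—theta (3): add — endpoints in different components.
epsilon—rho (6): add — endpoints in different components.
rho—theta (9): skip — theta and rho already connected.
iota—theta (10): add — endpoints in different components.
gamma—iota (11): skip — iota and gamma already connected.
beta—kappa (13): add — endpoints in different components.
beta—rho (13): skip — beta and rho already connected.
beta—theta (15): skip — beta and theta already connected.
beta—gamma (16): skip — beta and gamma already connected.
beta—iota (18): skip — beta and iota already connected.
delta—epsilon (18): add — endpoints in different components.
MST edges: epsilon—gamma, kappa—theta, rho—zeta, gamma—theta, epsilon—rho, iota—theta, beta—kappa, delta—epsilon; total weight 1+2+2+3+6+10+13+18 = 55.

55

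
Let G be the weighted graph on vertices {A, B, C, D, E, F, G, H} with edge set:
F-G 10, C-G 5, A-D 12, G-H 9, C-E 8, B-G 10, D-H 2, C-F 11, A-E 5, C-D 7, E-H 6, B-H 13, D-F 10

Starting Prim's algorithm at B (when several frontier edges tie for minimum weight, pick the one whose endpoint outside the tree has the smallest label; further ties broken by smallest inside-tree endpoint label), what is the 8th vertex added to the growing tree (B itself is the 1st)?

F

Prim's algorithm from B:
Step 1: cheapest edge leaving the tree is B-G (10); add G.
Step 2: cheapest edge leaving the tree is C-G (5); add C.
Step 3: cheapest edge leaving the tree is C-D (7); add D.
Step 4: cheapest edge leaving the tree is D-H (2); add H.
Step 5: cheapest edge leaving the tree is E-H (6); add E.
Step 6: cheapest edge leaving the tree is A-E (5); add A.
Step 7: cheapest edge leaving the tree is D-F (10); add F.
Vertex order: B, G, C, D, H, E, A, F. The 8th vertex is F.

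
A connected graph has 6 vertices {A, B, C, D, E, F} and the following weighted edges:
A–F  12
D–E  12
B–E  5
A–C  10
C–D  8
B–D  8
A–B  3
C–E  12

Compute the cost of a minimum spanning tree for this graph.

36

Grow the tree from C using Prim:
Step 1: cheapest edge leaving the tree is C–D (8); add D.
Step 2: cheapest edge leaving the tree is B–D (8); add B.
Step 3: cheapest edge leaving the tree is A–B (3); add A.
Step 4: cheapest edge leaving the tree is B–E (5); add E.
Step 5: cheapest edge leaving the tree is A–F (12); add F.
MST edges: C–D, B–D, A–B, B–E, A–F; total weight 8+8+3+5+12 = 36.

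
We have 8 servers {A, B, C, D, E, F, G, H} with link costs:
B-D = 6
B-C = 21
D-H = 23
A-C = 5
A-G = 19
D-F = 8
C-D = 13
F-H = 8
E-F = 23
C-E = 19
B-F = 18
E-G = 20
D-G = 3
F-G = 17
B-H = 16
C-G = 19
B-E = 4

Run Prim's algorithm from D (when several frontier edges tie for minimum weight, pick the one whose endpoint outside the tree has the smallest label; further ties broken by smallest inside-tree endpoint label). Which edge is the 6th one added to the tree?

Prim, starting at D.
Step 1: cheapest edge leaving the tree is D-G (3); add G.
Step 2: cheapest edge leaving the tree is B-D (6); add B.
Step 3: cheapest edge leaving the tree is B-E (4); add E.
Step 4: cheapest edge leaving the tree is D-F (8); add F.
Step 5: cheapest edge leaving the tree is F-H (8); add H.
Step 6: cheapest edge leaving the tree is C-D (13); add C.
Step 7: cheapest edge leaving the tree is A-C (5); add A.
The 6th edge added is C-D.

C-D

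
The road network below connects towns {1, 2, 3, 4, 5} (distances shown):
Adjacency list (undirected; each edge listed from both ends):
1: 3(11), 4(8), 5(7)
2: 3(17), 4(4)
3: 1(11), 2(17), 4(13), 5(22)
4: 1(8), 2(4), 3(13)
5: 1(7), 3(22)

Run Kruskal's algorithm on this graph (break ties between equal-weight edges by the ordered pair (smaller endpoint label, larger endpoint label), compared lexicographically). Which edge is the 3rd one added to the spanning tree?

1-4

Kruskal's algorithm — process edges by increasing weight (ties by edge label):
2-4 (4): add. Components now {1} {2,4} {3} {5}
1-5 (7): add. Components now {1,5} {2,4} {3}
1-4 (8): add. Components now {1,2,4,5} {3}
1-3 (11): add. Components now {1,2,3,4,5}
The 3rd edge added is 1-4.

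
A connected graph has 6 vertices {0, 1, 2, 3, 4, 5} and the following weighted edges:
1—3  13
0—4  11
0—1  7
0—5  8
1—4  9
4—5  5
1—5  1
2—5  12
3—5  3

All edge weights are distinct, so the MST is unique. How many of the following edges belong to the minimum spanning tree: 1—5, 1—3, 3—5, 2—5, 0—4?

3

Kruskal's algorithm — process edges by increasing weight (ties by edge label):
1—5 (1): add — endpoints in different components.
3—5 (3): add — endpoints in different components.
4—5 (5): add — endpoints in different components.
0—1 (7): add — endpoints in different components.
0—5 (8): skip — 0 and 5 already connected.
1—4 (9): skip — 1 and 4 already connected.
0—4 (11): skip — 0 and 4 already connected.
2—5 (12): add — endpoints in different components.
MST edge set: {1—5, 3—5, 4—5, 0—1, 2—5}.
Of the listed edges, {1—5, 3—5, 2—5} are in the MST → 3.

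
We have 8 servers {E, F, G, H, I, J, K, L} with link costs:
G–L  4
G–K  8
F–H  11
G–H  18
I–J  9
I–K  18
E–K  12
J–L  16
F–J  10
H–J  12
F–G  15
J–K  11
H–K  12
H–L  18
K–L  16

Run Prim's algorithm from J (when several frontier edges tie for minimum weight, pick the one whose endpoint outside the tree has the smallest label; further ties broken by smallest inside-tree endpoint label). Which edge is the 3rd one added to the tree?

Prim's algorithm from J:
Step 1: cheapest edge leaving the tree is I–J (9); add I.
Step 2: cheapest edge leaving the tree is F–J (10); add F.
Step 3: cheapest edge leaving the tree is F–H (11); add H.
Step 4: cheapest edge leaving the tree is J–K (11); add K.
Step 5: cheapest edge leaving the tree is G–K (8); add G.
Step 6: cheapest edge leaving the tree is G–L (4); add L.
Step 7: cheapest edge leaving the tree is E–K (12); add E.
The 3rd edge added is F–H.

F-H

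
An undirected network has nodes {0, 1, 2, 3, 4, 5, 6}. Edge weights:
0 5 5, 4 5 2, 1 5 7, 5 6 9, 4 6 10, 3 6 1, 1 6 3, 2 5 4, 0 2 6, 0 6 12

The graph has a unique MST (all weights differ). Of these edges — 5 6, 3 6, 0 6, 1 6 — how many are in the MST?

Kruskal: consider edges lightest-first.
3 6 (1): add — endpoints in different components.
4 5 (2): add — endpoints in different components.
1 6 (3): add — endpoints in different components.
2 5 (4): add — endpoints in different components.
0 5 (5): add — endpoints in different components.
0 2 (6): skip — 0 and 2 already connected.
1 5 (7): add — endpoints in different components.
MST edge set: {3 6, 4 5, 1 6, 2 5, 0 5, 1 5}.
Of the listed edges, {3 6, 1 6} are in the MST → 2.

2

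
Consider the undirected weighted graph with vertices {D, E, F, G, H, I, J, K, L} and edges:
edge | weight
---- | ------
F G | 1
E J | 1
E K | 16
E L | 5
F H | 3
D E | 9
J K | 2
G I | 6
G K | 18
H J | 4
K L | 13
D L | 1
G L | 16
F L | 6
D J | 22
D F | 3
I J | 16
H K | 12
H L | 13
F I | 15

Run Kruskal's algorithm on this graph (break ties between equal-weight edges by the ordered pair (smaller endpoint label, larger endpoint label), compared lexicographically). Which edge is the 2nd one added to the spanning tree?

E-J

Kruskal: consider edges lightest-first.
D L (1): add — endpoints in different components.
E J (1): add — endpoints in different components.
F G (1): add — endpoints in different components.
J K (2): add — endpoints in different components.
D F (3): add — endpoints in different components.
F H (3): add — endpoints in different components.
H J (4): add — endpoints in different components.
E L (5): skip — E and L already connected.
F L (6): skip — F and L already connected.
G I (6): add — endpoints in different components.
The 2nd edge added is E J.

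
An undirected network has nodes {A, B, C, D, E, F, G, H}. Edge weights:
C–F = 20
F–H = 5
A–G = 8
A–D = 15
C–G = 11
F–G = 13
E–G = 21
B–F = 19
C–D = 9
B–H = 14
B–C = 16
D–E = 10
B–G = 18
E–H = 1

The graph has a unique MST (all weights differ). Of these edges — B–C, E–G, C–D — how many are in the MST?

Sort edges by weight, then run Kruskal:
E–H (1): add — endpoints in different components.
F–H (5): add — endpoints in different components.
A–G (8): add — endpoints in different components.
C–D (9): add — endpoints in different components.
D–E (10): add — endpoints in different components.
C–G (11): add — endpoints in different components.
F–G (13): skip — F and G already connected.
B–H (14): add — endpoints in different components.
MST edge set: {E–H, F–H, A–G, C–D, D–E, C–G, B–H}.
Of the listed edges, {C–D} are in the MST → 1.

1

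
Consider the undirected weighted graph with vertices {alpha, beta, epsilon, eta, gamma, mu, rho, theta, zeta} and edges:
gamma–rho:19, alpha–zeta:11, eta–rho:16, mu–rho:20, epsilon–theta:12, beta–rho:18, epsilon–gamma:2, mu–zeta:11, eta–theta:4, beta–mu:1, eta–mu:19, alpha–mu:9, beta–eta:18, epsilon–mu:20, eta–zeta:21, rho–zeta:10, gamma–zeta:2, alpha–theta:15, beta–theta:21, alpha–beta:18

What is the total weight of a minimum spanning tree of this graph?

Prim's algorithm from gamma:
Step 1: cheapest edge leaving the tree is epsilon–gamma (2); add epsilon.
Step 2: cheapest edge leaving the tree is gamma–zeta (2); add zeta.
Step 3: cheapest edge leaving the tree is rho–zeta (10); add rho.
Step 4: cheapest edge leaving the tree is alpha–zeta (11); add alpha.
Step 5: cheapest edge leaving the tree is alpha–mu (9); add mu.
Step 6: cheapest edge leaving the tree is beta–mu (1); add beta.
Step 7: cheapest edge leaving the tree is epsilon–theta (12); add theta.
Step 8: cheapest edge leaving the tree is eta–theta (4); add eta.
MST edges: epsilon–gamma, gamma–zeta, rho–zeta, alpha–zeta, alpha–mu, beta–mu, epsilon–theta, eta–theta; total weight 2+2+10+11+9+1+12+4 = 51.

51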